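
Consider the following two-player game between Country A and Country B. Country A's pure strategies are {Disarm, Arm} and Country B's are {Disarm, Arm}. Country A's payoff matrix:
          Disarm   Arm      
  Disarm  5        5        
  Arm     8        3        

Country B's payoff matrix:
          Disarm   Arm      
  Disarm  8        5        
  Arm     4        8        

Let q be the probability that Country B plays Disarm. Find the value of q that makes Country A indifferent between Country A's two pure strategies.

q = 2/5

Set Country A's expected payoff from Disarm equal to that from Arm:
  Country A's payoff from Disarm: q·5 + (1−q)·5 = 5
  Country A's payoff from Arm: q·8 + (1−q)·3 = 5q + 3
  5 = 5q + 3  ⇒  -5q = -2  ⇒  q = 2/5.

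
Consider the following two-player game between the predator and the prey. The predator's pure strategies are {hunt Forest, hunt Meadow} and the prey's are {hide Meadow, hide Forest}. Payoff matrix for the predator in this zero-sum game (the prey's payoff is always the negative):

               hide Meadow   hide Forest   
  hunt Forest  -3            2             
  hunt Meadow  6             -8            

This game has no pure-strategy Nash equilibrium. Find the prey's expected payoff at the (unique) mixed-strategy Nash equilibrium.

Set the prey's expected payoff from hide Meadow equal to that from hide Forest:
  the prey's payoff to hide Meadow: p·3 + (1−p)·(-6) = 9p - 6
  the prey's payoff to hide Forest: p·(-2) + (1−p)·8 = -10p + 8
  9p - 6 = -10p + 8  ⇒  19p = 14  ⇒  p = 14/19.
At equilibrium the prey is indifferent across columns, so the prey's payoff equals the payoff from hide Meadow: (14/19)·3 + (5/19)·(-6) = 12/19.

12/19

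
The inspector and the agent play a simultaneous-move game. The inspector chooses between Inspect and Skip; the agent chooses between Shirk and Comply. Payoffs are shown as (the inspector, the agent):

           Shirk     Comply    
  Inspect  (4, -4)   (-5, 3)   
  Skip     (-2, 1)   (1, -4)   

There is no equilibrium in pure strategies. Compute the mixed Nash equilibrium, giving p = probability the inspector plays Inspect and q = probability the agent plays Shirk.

The inspector's mix must leave the agent indifferent between Shirk and Comply.
  the agent's payoff from Shirk: p·(-4) + (1−p)·1 = -5p + 1
  the agent's payoff from Comply: p·3 + (1−p)·(-4) = 7p - 4
  -5p + 1 = 7p - 4  ⇒  -12p = -5  ⇒  p = 5/12.
Set the inspector's expected payoff from Inspect equal to that from Skip:
  the inspector's payoff from Inspect: q·4 + (1−q)·(-5) = 9q - 5
  the inspector's payoff from Skip: q·(-2) + (1−q)·1 = -3q + 1
  9q - 5 = -3q + 1  ⇒  12q = 6  ⇒  q = 1/2.

p = 5/12, q = 1/2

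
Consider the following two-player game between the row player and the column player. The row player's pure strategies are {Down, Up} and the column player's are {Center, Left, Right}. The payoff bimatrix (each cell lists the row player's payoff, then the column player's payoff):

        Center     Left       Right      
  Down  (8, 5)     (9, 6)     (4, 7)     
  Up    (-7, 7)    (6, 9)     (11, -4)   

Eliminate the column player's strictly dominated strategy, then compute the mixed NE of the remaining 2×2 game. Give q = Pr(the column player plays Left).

The column player's strategy Center is strictly dominated by Left: 6 > 5 and 9 > 7. Eliminate Center.
The column player's mix must leave the row player indifferent between Down and Up.
  the row player's payoff from Down: q·9 + (1−q)·4 = 5q + 4
  the row player's payoff from Up: q·6 + (1−q)·11 = -5q + 11
  5q + 4 = -5q + 11  ⇒  10q = 7  ⇒  q = 7/10.

q = 7/10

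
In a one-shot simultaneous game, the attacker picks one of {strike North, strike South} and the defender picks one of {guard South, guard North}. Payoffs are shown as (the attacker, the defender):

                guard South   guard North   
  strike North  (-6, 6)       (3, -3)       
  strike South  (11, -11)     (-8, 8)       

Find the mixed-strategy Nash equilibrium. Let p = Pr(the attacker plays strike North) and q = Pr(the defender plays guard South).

p = 19/28, q = 11/28

Set the defender's expected payoff from guard South equal to that from guard North:
  the defender's expected payoff from guard South: p·6 + (1−p)·(-11) = 17p - 11
  the defender's expected payoff from guard North: p·(-3) + (1−p)·8 = -11p + 8
  17p - 11 = -11p + 8  ⇒  28p = 19  ⇒  p = 19/28.
In a mixed equilibrium the attacker is indifferent between strike North and strike South; this condition fixes q.
  the attacker's expected payoff from strike North: q·(-6) + (1−q)·3 = -9q + 3
  the attacker's expected payoff from strike South: q·11 + (1−q)·(-8) = 19q - 8
  -9q + 3 = 19q - 8  ⇒  -28q = -11  ⇒  q = 11/28.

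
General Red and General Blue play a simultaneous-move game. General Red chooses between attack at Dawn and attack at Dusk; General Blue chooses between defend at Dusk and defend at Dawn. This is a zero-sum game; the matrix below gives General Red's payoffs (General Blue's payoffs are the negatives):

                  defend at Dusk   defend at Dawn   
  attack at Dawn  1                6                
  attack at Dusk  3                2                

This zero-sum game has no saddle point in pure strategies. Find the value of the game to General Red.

Set General Red's expected payoff from attack at Dawn equal to that from attack at Dusk:
  General Red's payoff from attack at Dawn: q·1 + (1−q)·6 = -5q + 6
  General Red's payoff from attack at Dusk: q·3 + (1−q)·2 = q + 2
  -5q + 6 = q + 2  ⇒  -6q = -4  ⇒  q = 2/3.
The value is General Red's expected payoff against this mix (using attack at Dawn): (2/3)·1 + (1/3)·6 = 8/3.

v = 8/3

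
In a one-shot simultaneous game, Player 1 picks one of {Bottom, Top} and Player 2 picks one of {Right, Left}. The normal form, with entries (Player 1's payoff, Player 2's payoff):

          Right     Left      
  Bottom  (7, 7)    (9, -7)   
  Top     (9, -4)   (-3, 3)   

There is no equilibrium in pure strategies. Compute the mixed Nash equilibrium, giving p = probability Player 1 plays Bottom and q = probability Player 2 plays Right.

p = 1/3, q = 6/7

Player 2's indifference between Right and Left determines Player 1's mixing probability p:
  Player 2's expected payoff from Right: p·7 + (1−p)·(-4) = 11p - 4
  Player 2's expected payoff from Left: p·(-7) + (1−p)·3 = -10p + 3
  11p - 4 = -10p + 3  ⇒  21p = 7  ⇒  p = 1/3.
Player 1's indifference between Bottom and Top determines Player 2's mixing probability q:
  Player 1's payoff to Bottom: q·7 + (1−q)·9 = -2q + 9
  Player 1's payoff to Top: q·9 + (1−q)·(-3) = 12q - 3
  -2q + 9 = 12q - 3  ⇒  -14q = -12  ⇒  q = 6/7.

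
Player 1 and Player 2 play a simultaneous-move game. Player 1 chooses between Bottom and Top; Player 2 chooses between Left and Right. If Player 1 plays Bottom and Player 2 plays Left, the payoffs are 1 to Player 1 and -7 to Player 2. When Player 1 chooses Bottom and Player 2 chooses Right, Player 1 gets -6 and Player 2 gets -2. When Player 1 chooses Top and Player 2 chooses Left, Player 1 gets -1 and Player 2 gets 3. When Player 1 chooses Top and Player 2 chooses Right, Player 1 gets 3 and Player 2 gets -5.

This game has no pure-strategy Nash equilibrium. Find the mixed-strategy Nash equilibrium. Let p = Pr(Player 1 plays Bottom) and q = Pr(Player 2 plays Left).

p = 8/13, q = 9/11

For Player 2 to be willing to mix, Player 2 must be indifferent between Left and Right, which pins down Player 1's mix.
  Player 2's payoff from Left: p·(-7) + (1−p)·3 = -10p + 3
  Player 2's payoff from Right: p·(-2) + (1−p)·(-5) = 3p - 5
  -10p + 3 = 3p - 5  ⇒  -13p = -8  ⇒  p = 8/13.
Player 1's indifference between Bottom and Top determines Player 2's mixing probability q:
  Player 1's payoff from Bottom: q·1 + (1−q)·(-6) = 7q - 6
  Player 1's payoff from Top: q·(-1) + (1−q)·3 = -4q + 3
  7q - 6 = -4q + 3  ⇒  11q = 9  ⇒  q = 9/11.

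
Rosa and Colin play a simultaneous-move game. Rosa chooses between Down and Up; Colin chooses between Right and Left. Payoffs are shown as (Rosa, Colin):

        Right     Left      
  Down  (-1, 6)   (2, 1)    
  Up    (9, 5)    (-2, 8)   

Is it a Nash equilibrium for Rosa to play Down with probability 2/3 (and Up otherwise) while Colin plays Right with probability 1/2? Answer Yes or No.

No

Given Rosa's mix p = 2/3, Colin's payoff from Right is 17/3 but from Left is 10/3. Colin strictly prefers Right, so Colin would not mix.
So the proposed profile is not a Nash equilibrium.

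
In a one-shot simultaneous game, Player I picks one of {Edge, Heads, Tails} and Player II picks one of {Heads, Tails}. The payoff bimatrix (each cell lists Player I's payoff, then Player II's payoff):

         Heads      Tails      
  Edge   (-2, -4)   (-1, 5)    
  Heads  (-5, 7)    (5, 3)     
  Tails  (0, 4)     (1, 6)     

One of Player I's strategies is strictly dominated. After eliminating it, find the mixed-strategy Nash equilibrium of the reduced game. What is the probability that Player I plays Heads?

Player I's strategy Edge is strictly dominated by Tails: 0 > -2 and 1 > -1. Eliminate Edge.
For Player II to be willing to mix, Player II must be indifferent between Heads and Tails, which pins down Player I's mix.
  Player II's expected payoff from Heads: p·7 + (1−p)·4 = 3p + 4
  Player II's expected payoff from Tails: p·3 + (1−p)·6 = -3p + 6
  3p + 4 = -3p + 6  ⇒  6p = 2  ⇒  p = 1/3.

p = 1/3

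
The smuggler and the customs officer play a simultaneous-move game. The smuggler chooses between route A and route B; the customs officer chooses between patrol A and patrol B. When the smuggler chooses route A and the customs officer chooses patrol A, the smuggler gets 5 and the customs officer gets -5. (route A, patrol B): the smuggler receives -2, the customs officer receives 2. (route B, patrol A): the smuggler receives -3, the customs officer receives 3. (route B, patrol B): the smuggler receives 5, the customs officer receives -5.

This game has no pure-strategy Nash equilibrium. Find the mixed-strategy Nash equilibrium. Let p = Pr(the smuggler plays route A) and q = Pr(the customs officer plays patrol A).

p = 8/15, q = 7/15

The smuggler's mix must leave the customs officer indifferent between patrol A and patrol B.
  the customs officer's payoff to patrol A: p·(-5) + (1−p)·3 = -8p + 3
  the customs officer's payoff to patrol B: p·2 + (1−p)·(-5) = 7p - 5
  -8p + 3 = 7p - 5  ⇒  -15p = -8  ⇒  p = 8/15.
For the smuggler to be willing to mix, the smuggler must be indifferent between route A and route B, which pins down the customs officer's mix.
  the smuggler's payoff from route A: q·5 + (1−q)·(-2) = 7q - 2
  the smuggler's payoff from route B: q·(-3) + (1−q)·5 = -8q + 5
  7q - 2 = -8q + 5  ⇒  15q = 7  ⇒  q = 7/15.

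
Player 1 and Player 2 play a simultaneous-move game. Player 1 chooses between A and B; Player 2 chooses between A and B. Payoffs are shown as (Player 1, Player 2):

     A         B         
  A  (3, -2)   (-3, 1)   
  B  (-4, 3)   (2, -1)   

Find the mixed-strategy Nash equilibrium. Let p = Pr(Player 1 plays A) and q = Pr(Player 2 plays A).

p = 4/7, q = 5/12

Player 1's mix must leave Player 2 indifferent between A and B.
  Player 2's expected payoff from A: p·(-2) + (1−p)·3 = -5p + 3
  Player 2's expected payoff from B: p·1 + (1−p)·(-1) = 2p - 1
  -5p + 3 = 2p - 1  ⇒  -7p = -4  ⇒  p = 4/7.
For Player 1 to be willing to mix, Player 1 must be indifferent between A and B, which pins down Player 2's mix.
  Player 1's expected payoff from A: q·3 + (1−q)·(-3) = 6q - 3
  Player 1's expected payoff from B: q·(-4) + (1−q)·2 = -6q + 2
  6q - 3 = -6q + 2  ⇒  12q = 5  ⇒  q = 5/12.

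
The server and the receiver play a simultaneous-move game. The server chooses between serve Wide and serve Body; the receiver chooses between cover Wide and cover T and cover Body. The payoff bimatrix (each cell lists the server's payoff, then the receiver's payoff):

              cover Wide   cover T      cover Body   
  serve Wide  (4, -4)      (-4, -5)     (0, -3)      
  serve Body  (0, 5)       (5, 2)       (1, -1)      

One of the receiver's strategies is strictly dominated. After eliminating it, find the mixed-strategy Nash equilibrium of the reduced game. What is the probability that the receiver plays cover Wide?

The receiver's strategy cover T is strictly dominated by cover Wide: -4 > -5 and 5 > 2. Eliminate cover T.
For the server to be willing to mix, the server must be indifferent between serve Wide and serve Body, which pins down the receiver's mix.
  the server's payoff from serve Wide: q·4 + (1−q)·0 = 4q
  the server's payoff from serve Body: q·0 + (1−q)·1 = -q + 1
  4q = -q + 1  ⇒  5q = 1  ⇒  q = 1/5.

q = 1/5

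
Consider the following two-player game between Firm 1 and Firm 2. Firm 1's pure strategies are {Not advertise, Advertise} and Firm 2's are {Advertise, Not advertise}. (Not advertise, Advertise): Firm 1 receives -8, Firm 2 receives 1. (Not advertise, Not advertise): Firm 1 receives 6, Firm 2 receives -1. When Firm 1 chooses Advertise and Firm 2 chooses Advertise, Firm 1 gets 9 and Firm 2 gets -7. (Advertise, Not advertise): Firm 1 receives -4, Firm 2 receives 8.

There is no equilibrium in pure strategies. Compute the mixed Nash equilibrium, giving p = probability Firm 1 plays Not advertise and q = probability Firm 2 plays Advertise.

p = 15/17, q = 10/27

Set Firm 2's expected payoff from Advertise equal to that from Not advertise:
  Firm 2's payoff from Advertise: p·1 + (1−p)·(-7) = 8p - 7
  Firm 2's payoff from Not advertise: p·(-1) + (1−p)·8 = -9p + 8
  8p - 7 = -9p + 8  ⇒  17p = 15  ⇒  p = 15/17.
Firm 2's mix must leave Firm 1 indifferent between Not advertise and Advertise.
  Firm 1's expected payoff from Not advertise: q·(-8) + (1−q)·6 = -14q + 6
  Firm 1's expected payoff from Advertise: q·9 + (1−q)·(-4) = 13q - 4
  -14q + 6 = 13q - 4  ⇒  -27q = -10  ⇒  q = 10/27.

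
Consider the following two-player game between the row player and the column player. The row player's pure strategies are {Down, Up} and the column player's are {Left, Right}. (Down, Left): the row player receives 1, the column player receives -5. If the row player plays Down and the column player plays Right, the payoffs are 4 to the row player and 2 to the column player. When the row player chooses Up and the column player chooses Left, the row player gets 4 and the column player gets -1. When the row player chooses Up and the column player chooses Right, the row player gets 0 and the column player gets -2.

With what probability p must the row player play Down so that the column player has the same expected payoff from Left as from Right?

The column player's indifference between Left and Right determines the row player's mixing probability p:
  the column player's payoff to Left: p·(-5) + (1−p)·(-1) = -4p - 1
  the column player's payoff to Right: p·2 + (1−p)·(-2) = 4p - 2
  -4p - 1 = 4p - 2  ⇒  -8p = -1  ⇒  p = 1/8.

p = 1/8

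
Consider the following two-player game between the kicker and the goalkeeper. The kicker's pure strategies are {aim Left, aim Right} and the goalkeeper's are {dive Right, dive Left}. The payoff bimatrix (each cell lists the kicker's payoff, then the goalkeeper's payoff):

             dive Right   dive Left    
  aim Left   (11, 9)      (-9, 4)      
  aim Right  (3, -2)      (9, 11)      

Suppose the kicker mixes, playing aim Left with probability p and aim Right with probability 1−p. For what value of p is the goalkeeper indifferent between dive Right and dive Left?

p = 13/18

For the goalkeeper to be willing to mix, the goalkeeper must be indifferent between dive Right and dive Left, which pins down the kicker's mix.
  the goalkeeper's payoff from dive Right: p·9 + (1−p)·(-2) = 11p - 2
  the goalkeeper's payoff from dive Left: p·4 + (1−p)·11 = -7p + 11
  11p - 2 = -7p + 11  ⇒  18p = 13  ⇒  p = 13/18.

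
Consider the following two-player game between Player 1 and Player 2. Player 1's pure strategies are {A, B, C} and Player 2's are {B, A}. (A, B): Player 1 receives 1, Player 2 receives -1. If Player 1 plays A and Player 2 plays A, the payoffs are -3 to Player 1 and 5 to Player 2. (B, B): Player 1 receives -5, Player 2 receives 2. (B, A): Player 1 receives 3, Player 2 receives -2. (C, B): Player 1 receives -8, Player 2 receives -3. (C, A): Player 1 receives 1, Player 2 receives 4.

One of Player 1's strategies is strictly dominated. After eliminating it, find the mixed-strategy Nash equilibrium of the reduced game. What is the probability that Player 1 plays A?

p = 2/5

Player 1's strategy C is strictly dominated by B: -5 > -8 and 3 > 1. Eliminate C.
In a mixed equilibrium Player 2 is indifferent between B and A; this condition fixes p.
  Player 2's payoff from B: p·(-1) + (1−p)·2 = -3p + 2
  Player 2's payoff from A: p·5 + (1−p)·(-2) = 7p - 2
  -3p + 2 = 7p - 2  ⇒  -10p = -4  ⇒  p = 2/5.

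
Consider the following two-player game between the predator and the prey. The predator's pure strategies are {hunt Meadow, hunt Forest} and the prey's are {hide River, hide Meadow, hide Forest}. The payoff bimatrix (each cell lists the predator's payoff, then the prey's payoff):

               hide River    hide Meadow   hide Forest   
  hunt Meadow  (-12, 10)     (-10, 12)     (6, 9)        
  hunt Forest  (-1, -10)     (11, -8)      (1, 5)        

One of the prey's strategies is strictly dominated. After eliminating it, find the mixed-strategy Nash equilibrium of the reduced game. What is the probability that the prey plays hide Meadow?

q = 5/26

The prey's strategy hide River is strictly dominated by hide Meadow: 12 > 10 and -8 > -10. Eliminate hide River.
The predator's indifference between hunt Meadow and hunt Forest determines the prey's mixing probability q:
  the predator's payoff from hunt Meadow: q·(-10) + (1−q)·6 = -16q + 6
  the predator's payoff from hunt Forest: q·11 + (1−q)·1 = 10q + 1
  -16q + 6 = 10q + 1  ⇒  -26q = -5  ⇒  q = 5/26.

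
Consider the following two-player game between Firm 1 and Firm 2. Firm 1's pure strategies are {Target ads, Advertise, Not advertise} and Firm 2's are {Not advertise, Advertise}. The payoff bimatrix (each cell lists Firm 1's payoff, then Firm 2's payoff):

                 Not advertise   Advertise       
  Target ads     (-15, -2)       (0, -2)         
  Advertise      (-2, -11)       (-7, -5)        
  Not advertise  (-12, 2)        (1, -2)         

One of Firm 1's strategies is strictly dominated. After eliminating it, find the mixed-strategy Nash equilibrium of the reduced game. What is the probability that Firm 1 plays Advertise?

Firm 1's strategy Target ads is strictly dominated by Not advertise: -12 > -15 and 1 > 0. Eliminate Target ads.
In a mixed equilibrium Firm 2 is indifferent between Not advertise and Advertise; this condition fixes p.
  Firm 2's expected payoff from Not advertise: p·(-11) + (1−p)·2 = -13p + 2
  Firm 2's expected payoff from Advertise: p·(-5) + (1−p)·(-2) = -3p - 2
  -13p + 2 = -3p - 2  ⇒  -10p = -4  ⇒  p = 2/5.

p = 2/5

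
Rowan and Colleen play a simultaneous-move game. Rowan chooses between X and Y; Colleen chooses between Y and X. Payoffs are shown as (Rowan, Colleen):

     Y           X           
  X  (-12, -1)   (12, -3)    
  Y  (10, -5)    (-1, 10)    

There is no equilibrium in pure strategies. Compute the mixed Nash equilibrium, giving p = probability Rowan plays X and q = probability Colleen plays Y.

Set Colleen's expected payoff from Y equal to that from X:
  Colleen's payoff to Y: p·(-1) + (1−p)·(-5) = 4p - 5
  Colleen's payoff to X: p·(-3) + (1−p)·10 = -13p + 10
  4p - 5 = -13p + 10  ⇒  17p = 15  ⇒  p = 15/17.
In a mixed equilibrium Rowan is indifferent between X and Y; this condition fixes q.
  Rowan's payoff from X: q·(-12) + (1−q)·12 = -24q + 12
  Rowan's payoff from Y: q·10 + (1−q)·(-1) = 11q - 1
  -24q + 12 = 11q - 1  ⇒  -35q = -13  ⇒  q = 13/35.

p = 15/17, q = 13/35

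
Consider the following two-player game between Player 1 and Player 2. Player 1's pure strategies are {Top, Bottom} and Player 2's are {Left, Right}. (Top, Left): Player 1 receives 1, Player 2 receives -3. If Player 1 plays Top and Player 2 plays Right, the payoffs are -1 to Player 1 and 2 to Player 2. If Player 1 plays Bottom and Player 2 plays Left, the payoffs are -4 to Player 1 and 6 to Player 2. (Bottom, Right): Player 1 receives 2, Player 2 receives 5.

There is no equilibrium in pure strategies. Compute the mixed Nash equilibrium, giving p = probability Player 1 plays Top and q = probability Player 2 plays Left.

For Player 2 to be willing to mix, Player 2 must be indifferent between Left and Right, which pins down Player 1's mix.
  Player 2's payoff from Left: p·(-3) + (1−p)·6 = -9p + 6
  Player 2's payoff from Right: p·2 + (1−p)·5 = -3p + 5
  -9p + 6 = -3p + 5  ⇒  -6p = -1  ⇒  p = 1/6.
Player 2's mix must leave Player 1 indifferent between Top and Bottom.
  Player 1's payoff from Top: q·1 + (1−q)·(-1) = 2q - 1
  Player 1's payoff from Bottom: q·(-4) + (1−q)·2 = -6q + 2
  2q - 1 = -6q + 2  ⇒  8q = 3  ⇒  q = 3/8.

p = 1/6, q = 3/8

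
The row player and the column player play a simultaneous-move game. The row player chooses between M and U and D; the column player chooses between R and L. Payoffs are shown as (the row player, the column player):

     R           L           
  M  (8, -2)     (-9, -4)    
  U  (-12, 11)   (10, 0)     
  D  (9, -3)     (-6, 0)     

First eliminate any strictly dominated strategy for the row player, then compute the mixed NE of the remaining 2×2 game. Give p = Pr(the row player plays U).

The row player's strategy M is strictly dominated by D: 9 > 8 and -6 > -9. Eliminate M.
Set the column player's expected payoff from R equal to that from L:
  the column player's payoff from R: p·11 + (1−p)·(-3) = 14p - 3
  the column player's payoff from L: p·0 + (1−p)·0 = 0
  14p - 3 = 0  ⇒  14p = 3  ⇒  p = 3/14.

p = 3/14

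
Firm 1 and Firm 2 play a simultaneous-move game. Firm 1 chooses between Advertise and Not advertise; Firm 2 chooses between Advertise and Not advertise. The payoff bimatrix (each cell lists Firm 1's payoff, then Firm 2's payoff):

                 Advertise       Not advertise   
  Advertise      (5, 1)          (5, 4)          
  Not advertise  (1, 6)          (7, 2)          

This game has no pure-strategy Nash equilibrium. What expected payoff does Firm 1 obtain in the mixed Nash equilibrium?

Set Firm 1's expected payoff from Advertise equal to that from Not advertise:
  Firm 1's expected payoff from Advertise: q·5 + (1−q)·5 = 5
  Firm 1's expected payoff from Not advertise: q·1 + (1−q)·7 = -6q + 7
  5 = -6q + 7  ⇒  6q = 2  ⇒  q = 1/3.
At equilibrium Firm 1 is indifferent across rows, so Firm 1's payoff equals the payoff from Advertise: (1/3)·5 + (2/3)·5 = 5.

5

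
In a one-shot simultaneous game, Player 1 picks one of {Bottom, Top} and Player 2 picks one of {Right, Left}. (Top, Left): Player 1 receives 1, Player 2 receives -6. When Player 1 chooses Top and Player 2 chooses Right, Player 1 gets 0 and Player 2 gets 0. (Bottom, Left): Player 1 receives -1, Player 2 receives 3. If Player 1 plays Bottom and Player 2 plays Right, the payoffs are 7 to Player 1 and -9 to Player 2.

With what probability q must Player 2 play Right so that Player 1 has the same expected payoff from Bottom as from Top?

Player 2's mix must leave Player 1 indifferent between Bottom and Top.
  Player 1's payoff to Bottom: q·7 + (1−q)·(-1) = 8q - 1
  Player 1's payoff to Top: q·0 + (1−q)·1 = -q + 1
  8q - 1 = -q + 1  ⇒  9q = 2  ⇒  q = 2/9.

q = 2/9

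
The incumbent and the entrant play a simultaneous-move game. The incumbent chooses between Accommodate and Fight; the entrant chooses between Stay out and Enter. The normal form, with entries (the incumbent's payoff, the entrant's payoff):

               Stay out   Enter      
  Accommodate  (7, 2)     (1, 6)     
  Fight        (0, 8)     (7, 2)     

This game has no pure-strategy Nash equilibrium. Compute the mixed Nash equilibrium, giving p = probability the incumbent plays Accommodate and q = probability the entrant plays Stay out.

The incumbent's mix must leave the entrant indifferent between Stay out and Enter.
  the entrant's payoff to Stay out: p·2 + (1−p)·8 = -6p + 8
  the entrant's payoff to Enter: p·6 + (1−p)·2 = 4p + 2
  -6p + 8 = 4p + 2  ⇒  -10p = -6  ⇒  p = 3/5.
The entrant's mix must leave the incumbent indifferent between Accommodate and Fight.
  the incumbent's payoff from Accommodate: q·7 + (1−q)·1 = 6q + 1
  the incumbent's payoff from Fight: q·0 + (1−q)·7 = -7q + 7
  6q + 1 = -7q + 7  ⇒  13q = 6  ⇒  q = 6/13.

p = 3/5, q = 6/13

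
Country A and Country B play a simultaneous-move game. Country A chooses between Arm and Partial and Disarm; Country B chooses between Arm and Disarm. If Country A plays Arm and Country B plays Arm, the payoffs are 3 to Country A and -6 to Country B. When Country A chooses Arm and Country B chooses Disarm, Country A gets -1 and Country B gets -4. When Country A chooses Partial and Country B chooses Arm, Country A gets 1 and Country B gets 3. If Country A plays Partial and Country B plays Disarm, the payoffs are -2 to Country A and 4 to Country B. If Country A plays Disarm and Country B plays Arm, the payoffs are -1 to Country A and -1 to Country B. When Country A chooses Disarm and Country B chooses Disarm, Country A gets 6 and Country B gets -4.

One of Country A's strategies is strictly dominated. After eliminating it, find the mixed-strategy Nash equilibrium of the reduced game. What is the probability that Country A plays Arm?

p = 3/5

Country A's strategy Partial is strictly dominated by Arm: 3 > 1 and -1 > -2. Eliminate Partial.
For Country B to be willing to mix, Country B must be indifferent between Arm and Disarm, which pins down Country A's mix.
  Country B's payoff to Arm: p·(-6) + (1−p)·(-1) = -5p - 1
  Country B's payoff to Disarm: p·(-4) + (1−p)·(-4) = -4
  -5p - 1 = -4  ⇒  -5p = -3  ⇒  p = 3/5.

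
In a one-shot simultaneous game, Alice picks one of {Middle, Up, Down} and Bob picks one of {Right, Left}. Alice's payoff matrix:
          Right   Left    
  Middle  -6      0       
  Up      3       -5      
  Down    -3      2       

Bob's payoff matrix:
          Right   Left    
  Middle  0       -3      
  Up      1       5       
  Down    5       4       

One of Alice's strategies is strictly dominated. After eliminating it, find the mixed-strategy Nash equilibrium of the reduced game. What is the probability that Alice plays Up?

p = 1/5

Alice's strategy Middle is strictly dominated by Down: -3 > -6 and 2 > 0. Eliminate Middle.
In a mixed equilibrium Bob is indifferent between Right and Left; this condition fixes p.
  Bob's expected payoff from Right: p·1 + (1−p)·5 = -4p + 5
  Bob's expected payoff from Left: p·5 + (1−p)·4 = p + 4
  -4p + 5 = p + 4  ⇒  -5p = -1  ⇒  p = 1/5.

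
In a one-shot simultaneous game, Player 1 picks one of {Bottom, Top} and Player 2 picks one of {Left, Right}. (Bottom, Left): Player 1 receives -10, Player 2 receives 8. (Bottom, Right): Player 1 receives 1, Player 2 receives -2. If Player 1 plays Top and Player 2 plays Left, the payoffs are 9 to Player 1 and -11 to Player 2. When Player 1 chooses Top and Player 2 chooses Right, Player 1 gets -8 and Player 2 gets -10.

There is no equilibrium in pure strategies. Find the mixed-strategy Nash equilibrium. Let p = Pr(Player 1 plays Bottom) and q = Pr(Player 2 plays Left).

Player 2's indifference between Left and Right determines Player 1's mixing probability p:
  Player 2's expected payoff from Left: p·8 + (1−p)·(-11) = 19p - 11
  Player 2's expected payoff from Right: p·(-2) + (1−p)·(-10) = 8p - 10
  19p - 11 = 8p - 10  ⇒  11p = 1  ⇒  p = 1/11.
In a mixed equilibrium Player 1 is indifferent between Bottom and Top; this condition fixes q.
  Player 1's expected payoff from Bottom: q·(-10) + (1−q)·1 = -11q + 1
  Player 1's expected payoff from Top: q·9 + (1−q)·(-8) = 17q - 8
  -11q + 1 = 17q - 8  ⇒  -28q = -9  ⇒  q = 9/28.

p = 1/11, q = 9/28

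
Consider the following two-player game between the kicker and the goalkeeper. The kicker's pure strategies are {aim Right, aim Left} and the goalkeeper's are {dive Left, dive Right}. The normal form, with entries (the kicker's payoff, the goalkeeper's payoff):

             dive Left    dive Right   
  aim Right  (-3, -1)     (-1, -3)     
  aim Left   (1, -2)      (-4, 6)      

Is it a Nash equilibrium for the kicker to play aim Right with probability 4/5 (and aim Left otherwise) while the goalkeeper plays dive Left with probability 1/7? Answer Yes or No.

No

Given the goalkeeper's mix q = 1/7, the kicker's payoff from aim Right is -9/7 but from aim Left is -23/7. The kicker strictly prefers aim Right, so the kicker would not mix.
So the proposed profile is not a Nash equilibrium.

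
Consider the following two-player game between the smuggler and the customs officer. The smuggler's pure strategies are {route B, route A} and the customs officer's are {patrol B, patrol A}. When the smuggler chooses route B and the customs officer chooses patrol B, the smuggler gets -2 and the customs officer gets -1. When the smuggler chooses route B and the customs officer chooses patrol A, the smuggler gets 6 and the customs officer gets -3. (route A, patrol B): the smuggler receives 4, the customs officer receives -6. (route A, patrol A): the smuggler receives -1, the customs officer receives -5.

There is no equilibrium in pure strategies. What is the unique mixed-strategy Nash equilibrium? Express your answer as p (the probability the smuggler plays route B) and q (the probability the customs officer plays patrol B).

The customs officer's indifference between patrol B and patrol A determines the smuggler's mixing probability p:
  the customs officer's expected payoff from patrol B: p·(-1) + (1−p)·(-6) = 5p - 6
  the customs officer's expected payoff from patrol A: p·(-3) + (1−p)·(-5) = 2p - 5
  5p - 6 = 2p - 5  ⇒  3p = 1  ⇒  p = 1/3.
For the smuggler to be willing to mix, the smuggler must be indifferent between route B and route A, which pins down the customs officer's mix.
  the smuggler's payoff from route B: q·(-2) + (1−q)·6 = -8q + 6
  the smuggler's payoff from route A: q·4 + (1−q)·(-1) = 5q - 1
  -8q + 6 = 5q - 1  ⇒  -13q = -7  ⇒  q = 7/13.

p = 1/3, q = 7/13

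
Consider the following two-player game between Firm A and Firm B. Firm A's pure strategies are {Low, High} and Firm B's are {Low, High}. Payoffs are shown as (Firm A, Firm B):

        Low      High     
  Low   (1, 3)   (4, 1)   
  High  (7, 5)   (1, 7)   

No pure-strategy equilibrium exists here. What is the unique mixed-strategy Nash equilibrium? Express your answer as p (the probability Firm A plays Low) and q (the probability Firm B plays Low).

p = 1/2, q = 1/3

Firm B's indifference between Low and High determines Firm A's mixing probability p:
  Firm B's payoff to Low: p·3 + (1−p)·5 = -2p + 5
  Firm B's payoff to High: p·1 + (1−p)·7 = -6p + 7
  -2p + 5 = -6p + 7  ⇒  4p = 2  ⇒  p = 1/2.
Firm B's mix must leave Firm A indifferent between Low and High.
  Firm A's expected payoff from Low: q·1 + (1−q)·4 = -3q + 4
  Firm A's expected payoff from High: q·7 + (1−q)·1 = 6q + 1
  -3q + 4 = 6q + 1  ⇒  -9q = -3  ⇒  q = 1/3.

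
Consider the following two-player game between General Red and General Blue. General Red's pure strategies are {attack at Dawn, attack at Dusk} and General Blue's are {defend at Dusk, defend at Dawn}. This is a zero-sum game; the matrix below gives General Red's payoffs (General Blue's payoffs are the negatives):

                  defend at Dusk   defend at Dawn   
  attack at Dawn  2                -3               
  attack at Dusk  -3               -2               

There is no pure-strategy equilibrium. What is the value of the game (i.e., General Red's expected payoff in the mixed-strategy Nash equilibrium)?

v = -13/6

General Red's indifference between attack at Dawn and attack at Dusk determines General Blue's mixing probability q:
  General Red's expected payoff from attack at Dawn: q·2 + (1−q)·(-3) = 5q - 3
  General Red's expected payoff from attack at Dusk: q·(-3) + (1−q)·(-2) = -q - 2
  5q - 3 = -q - 2  ⇒  6q = 1  ⇒  q = 1/6.
The value is General Red's expected payoff against this mix (using attack at Dawn): (1/6)·2 + (5/6)·(-3) = -13/6.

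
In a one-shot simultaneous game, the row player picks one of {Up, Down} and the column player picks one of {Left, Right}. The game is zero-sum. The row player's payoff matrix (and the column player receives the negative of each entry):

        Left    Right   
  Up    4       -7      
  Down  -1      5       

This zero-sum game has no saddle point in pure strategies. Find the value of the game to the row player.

The row player's indifference between Up and Down determines the column player's mixing probability q:
  the row player's payoff from Up: q·4 + (1−q)·(-7) = 11q - 7
  the row player's payoff from Down: q·(-1) + (1−q)·5 = -6q + 5
  11q - 7 = -6q + 5  ⇒  17q = 12  ⇒  q = 12/17.
The value is the row player's expected payoff against this mix (using Up): (12/17)·4 + (5/17)·(-7) = 13/17.

v = 13/17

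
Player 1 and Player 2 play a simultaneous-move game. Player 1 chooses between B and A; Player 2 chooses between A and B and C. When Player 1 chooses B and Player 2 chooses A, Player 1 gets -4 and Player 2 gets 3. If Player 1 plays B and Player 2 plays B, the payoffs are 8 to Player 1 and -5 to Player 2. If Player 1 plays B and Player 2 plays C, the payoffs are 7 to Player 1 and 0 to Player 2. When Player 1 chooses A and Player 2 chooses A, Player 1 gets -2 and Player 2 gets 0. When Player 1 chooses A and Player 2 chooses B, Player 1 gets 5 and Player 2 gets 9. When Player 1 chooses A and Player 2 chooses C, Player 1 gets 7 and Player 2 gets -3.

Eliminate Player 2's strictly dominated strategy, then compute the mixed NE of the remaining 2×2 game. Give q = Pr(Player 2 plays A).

q = 3/5

Player 2's strategy C is strictly dominated by A: 3 > 0 and 0 > -3. Eliminate C.
Set Player 1's expected payoff from B equal to that from A:
  Player 1's payoff from B: q·(-4) + (1−q)·8 = -12q + 8
  Player 1's payoff from A: q·(-2) + (1−q)·5 = -7q + 5
  -12q + 8 = -7q + 5  ⇒  -5q = -3  ⇒  q = 3/5.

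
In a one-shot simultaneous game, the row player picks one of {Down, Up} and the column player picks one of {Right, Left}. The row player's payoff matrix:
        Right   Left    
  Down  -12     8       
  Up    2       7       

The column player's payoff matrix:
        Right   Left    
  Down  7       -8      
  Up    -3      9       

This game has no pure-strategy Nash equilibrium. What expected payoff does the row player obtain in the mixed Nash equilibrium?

The row player's indifference between Down and Up determines the column player's mixing probability q:
  the row player's payoff from Down: q·(-12) + (1−q)·8 = -20q + 8
  the row player's payoff from Up: q·2 + (1−q)·7 = -5q + 7
  -20q + 8 = -5q + 7  ⇒  -15q = -1  ⇒  q = 1/15.
At equilibrium the row player is indifferent across rows, so the row player's payoff equals the payoff from Down: (1/15)·(-12) + (14/15)·8 = 20/3.

20/3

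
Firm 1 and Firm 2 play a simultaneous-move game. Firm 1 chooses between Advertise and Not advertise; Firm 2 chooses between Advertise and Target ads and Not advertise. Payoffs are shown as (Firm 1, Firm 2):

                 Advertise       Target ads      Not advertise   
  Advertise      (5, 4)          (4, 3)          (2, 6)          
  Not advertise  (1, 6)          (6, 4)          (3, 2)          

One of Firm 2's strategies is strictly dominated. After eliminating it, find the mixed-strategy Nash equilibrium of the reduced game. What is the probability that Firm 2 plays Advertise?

Firm 2's strategy Target ads is strictly dominated by Advertise: 4 > 3 and 6 > 4. Eliminate Target ads.
In a mixed equilibrium Firm 1 is indifferent between Advertise and Not advertise; this condition fixes q.
  Firm 1's payoff from Advertise: q·5 + (1−q)·2 = 3q + 2
  Firm 1's payoff from Not advertise: q·1 + (1−q)·3 = -2q + 3
  3q + 2 = -2q + 3  ⇒  5q = 1  ⇒  q = 1/5.

q = 1/5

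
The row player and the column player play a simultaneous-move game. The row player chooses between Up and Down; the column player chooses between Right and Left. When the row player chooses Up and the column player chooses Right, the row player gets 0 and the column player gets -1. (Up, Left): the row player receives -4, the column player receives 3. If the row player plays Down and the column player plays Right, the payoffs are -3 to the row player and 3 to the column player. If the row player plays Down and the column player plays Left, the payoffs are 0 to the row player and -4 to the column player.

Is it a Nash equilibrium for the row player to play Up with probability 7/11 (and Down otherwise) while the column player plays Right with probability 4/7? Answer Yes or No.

Check the column player's indifference given the row player's mix p = 7/11:
  payoff from Right = 5/11; payoff from Left = 5/11 — equal.
Check the row player's indifference given the column player's mix q = 4/7:
  payoff from Up = -12/7; payoff from Down = -12/7 — equal.
Both players are indifferent, so neither can profitably deviate.

Yes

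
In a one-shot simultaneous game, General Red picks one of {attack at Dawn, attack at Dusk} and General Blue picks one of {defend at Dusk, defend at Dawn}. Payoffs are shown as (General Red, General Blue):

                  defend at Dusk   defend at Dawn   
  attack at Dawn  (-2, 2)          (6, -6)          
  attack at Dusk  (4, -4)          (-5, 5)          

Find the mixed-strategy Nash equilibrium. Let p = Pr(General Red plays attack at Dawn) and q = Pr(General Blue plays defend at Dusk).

p = 9/17, q = 11/17

In a mixed equilibrium General Blue is indifferent between defend at Dusk and defend at Dawn; this condition fixes p.
  General Blue's expected payoff from defend at Dusk: p·2 + (1−p)·(-4) = 6p - 4
  General Blue's expected payoff from defend at Dawn: p·(-6) + (1−p)·5 = -11p + 5
  6p - 4 = -11p + 5  ⇒  17p = 9  ⇒  p = 9/17.
General Blue's mix must leave General Red indifferent between attack at Dawn and attack at Dusk.
  General Red's payoff from attack at Dawn: q·(-2) + (1−q)·6 = -8q + 6
  General Red's payoff from attack at Dusk: q·4 + (1−q)·(-5) = 9q - 5
  -8q + 6 = 9q - 5  ⇒  -17q = -11  ⇒  q = 11/17.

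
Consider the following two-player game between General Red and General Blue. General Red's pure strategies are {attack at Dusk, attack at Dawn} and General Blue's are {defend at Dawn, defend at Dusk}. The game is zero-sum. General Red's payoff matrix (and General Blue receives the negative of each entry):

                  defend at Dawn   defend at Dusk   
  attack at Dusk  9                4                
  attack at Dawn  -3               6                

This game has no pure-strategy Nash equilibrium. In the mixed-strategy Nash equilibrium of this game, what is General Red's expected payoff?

33/7

General Blue's mix must leave General Red indifferent between attack at Dusk and attack at Dawn.
  General Red's payoff to attack at Dusk: q·9 + (1−q)·4 = 5q + 4
  General Red's payoff to attack at Dawn: q·(-3) + (1−q)·6 = -9q + 6
  5q + 4 = -9q + 6  ⇒  14q = 2  ⇒  q = 1/7.
At equilibrium General Red is indifferent across rows, so General Red's payoff equals the payoff from attack at Dusk: (1/7)·9 + (6/7)·4 = 33/7.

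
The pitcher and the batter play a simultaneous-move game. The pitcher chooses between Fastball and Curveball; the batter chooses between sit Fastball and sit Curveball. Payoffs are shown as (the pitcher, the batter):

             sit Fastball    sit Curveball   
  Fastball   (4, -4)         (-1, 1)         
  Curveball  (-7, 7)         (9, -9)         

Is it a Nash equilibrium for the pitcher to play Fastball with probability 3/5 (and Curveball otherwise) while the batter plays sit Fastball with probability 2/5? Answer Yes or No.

No

Given the pitcher's mix p = 3/5, the batter's payoff from sit Fastball is 2/5 but from sit Curveball is -3. The batter strictly prefers sit Fastball, so the batter would not mix.
So the proposed profile is not a Nash equilibrium.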